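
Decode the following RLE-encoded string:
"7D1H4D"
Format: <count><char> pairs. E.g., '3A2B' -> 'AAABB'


Expanding each <count><char> pair:
  7D -> 'DDDDDDD'
  1H -> 'H'
  4D -> 'DDDD'

Decoded = DDDDDDDHDDDD


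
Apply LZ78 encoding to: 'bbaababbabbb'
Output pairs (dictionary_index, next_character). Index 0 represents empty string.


LZ78 encoding steps:
Dictionary: {0: ''}
Step 1: w='' (idx 0), next='b' -> output (0, 'b'), add 'b' as idx 1
Step 2: w='b' (idx 1), next='a' -> output (1, 'a'), add 'ba' as idx 2
Step 3: w='' (idx 0), next='a' -> output (0, 'a'), add 'a' as idx 3
Step 4: w='ba' (idx 2), next='b' -> output (2, 'b'), add 'bab' as idx 4
Step 5: w='bab' (idx 4), next='b' -> output (4, 'b'), add 'babb' as idx 5
Step 6: w='b' (idx 1), end of input -> output (1, '')


Encoded: [(0, 'b'), (1, 'a'), (0, 'a'), (2, 'b'), (4, 'b'), (1, '')]


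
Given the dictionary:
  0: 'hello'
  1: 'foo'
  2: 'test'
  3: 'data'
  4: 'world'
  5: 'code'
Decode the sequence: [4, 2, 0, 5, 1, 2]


Look up each index in the dictionary:
  4 -> 'world'
  2 -> 'test'
  0 -> 'hello'
  5 -> 'code'
  1 -> 'foo'
  2 -> 'test'

Decoded: "world test hello code foo test"


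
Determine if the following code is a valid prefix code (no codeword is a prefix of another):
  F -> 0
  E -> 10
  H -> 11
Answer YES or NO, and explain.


Checking each pair (does one codeword prefix another?):
  F='0' vs E='10': no prefix
  F='0' vs H='11': no prefix
  E='10' vs F='0': no prefix
  E='10' vs H='11': no prefix
  H='11' vs F='0': no prefix
  H='11' vs E='10': no prefix
No violation found over all pairs.

YES -- this is a valid prefix code. No codeword is a prefix of any other codeword.


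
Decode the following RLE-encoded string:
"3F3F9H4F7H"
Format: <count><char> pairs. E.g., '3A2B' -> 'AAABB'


Expanding each <count><char> pair:
  3F -> 'FFF'
  3F -> 'FFF'
  9H -> 'HHHHHHHHH'
  4F -> 'FFFF'
  7H -> 'HHHHHHH'

Decoded = FFFFFFHHHHHHHHHFFFFHHHHHHH


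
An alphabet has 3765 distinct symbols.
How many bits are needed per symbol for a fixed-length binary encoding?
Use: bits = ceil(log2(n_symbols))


log2(3765) = 11.8784
Bracket: 2^11 = 2048 < 3765 <= 2^12 = 4096
So ceil(log2(3765)) = 12

bits = ceil(log2(3765)) = ceil(11.8784) = 12 bits


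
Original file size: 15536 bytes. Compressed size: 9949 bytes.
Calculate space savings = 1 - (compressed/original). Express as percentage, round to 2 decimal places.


ratio = compressed/original = 9949/15536 = 0.640384
savings = 1 - ratio = 1 - 0.640384 = 0.359616
as a percentage: 0.359616 * 100 = 35.96%

Space savings = 1 - 9949/15536 = 35.96%


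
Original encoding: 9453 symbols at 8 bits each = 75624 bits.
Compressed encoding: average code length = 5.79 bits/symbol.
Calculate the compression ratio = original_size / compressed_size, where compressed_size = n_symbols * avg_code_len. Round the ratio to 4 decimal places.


original_size = n_symbols * orig_bits = 9453 * 8 = 75624 bits
compressed_size = n_symbols * avg_code_len = 9453 * 5.79 = 54732.87 bits
ratio = original_size / compressed_size = 75624 / 54732.87 = 1.3817

Compression ratio = 1.3817


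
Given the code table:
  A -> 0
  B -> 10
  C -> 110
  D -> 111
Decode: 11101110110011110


Decoding:
111 -> D
0 -> A
111 -> D
0 -> A
110 -> C
0 -> A
111 -> D
10 -> B


Result: DADACADB


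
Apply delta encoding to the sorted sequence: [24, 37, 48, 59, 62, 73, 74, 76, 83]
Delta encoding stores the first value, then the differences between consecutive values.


First value: 24
Deltas:
  37 - 24 = 13
  48 - 37 = 11
  59 - 48 = 11
  62 - 59 = 3
  73 - 62 = 11
  74 - 73 = 1
  76 - 74 = 2
  83 - 76 = 7


Delta encoded: [24, 13, 11, 11, 3, 11, 1, 2, 7]


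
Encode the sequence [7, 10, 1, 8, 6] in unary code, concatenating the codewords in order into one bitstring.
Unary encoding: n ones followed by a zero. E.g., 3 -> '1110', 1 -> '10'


Encode each number as n ones followed by a terminating 0:
  7 -> 11111110 (8 bits)
  10 -> 11111111110 (11 bits)
  1 -> 10 (2 bits)
  8 -> 111111110 (9 bits)
  6 -> 1111110 (7 bits)
Total length = 8 + 11 + 2 + 9 + 7 = 37 bits.

Unary([7, 10, 1, 8, 6]) = 1111111011111111110101111111101111110 (37 bits)


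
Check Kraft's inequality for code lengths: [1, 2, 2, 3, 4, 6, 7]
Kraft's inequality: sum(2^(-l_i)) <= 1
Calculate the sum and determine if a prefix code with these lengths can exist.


Sum = 2^(-1) + 2^(-2) + 2^(-2) + 2^(-3) + 2^(-4) + 2^(-6) + 2^(-7)
    = 0.5 + 0.25 + 0.25 + 0.125 + 0.0625 + 0.015625 + 0.0078125
    = 155/128 = 1.2109375
Since 1.2109375 > 1, Kraft's inequality is NOT satisfied.
A prefix code with these lengths CANNOT exist.

Kraft sum = 1.2109375. Not satisfied.


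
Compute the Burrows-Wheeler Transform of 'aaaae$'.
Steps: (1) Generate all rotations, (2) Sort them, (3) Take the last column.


Rotations (sorted):
  0: $aaaae -> last char: e
  1: aaaae$ -> last char: $
  2: aaae$a -> last char: a
  3: aae$aa -> last char: a
  4: ae$aaa -> last char: a
  5: e$aaaa -> last char: a


BWT = e$aaaa


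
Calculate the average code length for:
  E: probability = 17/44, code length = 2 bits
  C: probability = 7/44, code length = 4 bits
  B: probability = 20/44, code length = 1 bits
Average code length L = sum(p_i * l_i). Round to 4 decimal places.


Weighted contributions p_i * l_i:
  E: (17/44) * 2 = 34/44
  C: (7/44) * 4 = 28/44
  B: (20/44) * 1 = 20/44
Sum = (34 + 28 + 20)/44 = 82/44

L = 82/44 = 1.8636 bits/symbol


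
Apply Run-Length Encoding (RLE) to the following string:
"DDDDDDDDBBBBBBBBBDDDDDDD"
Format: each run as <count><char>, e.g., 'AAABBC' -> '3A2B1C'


Scanning runs left to right:
  i=0: run of 'D' x 8 -> '8D'
  i=8: run of 'B' x 9 -> '9B'
  i=17: run of 'D' x 7 -> '7D'

RLE = 8D9B7D


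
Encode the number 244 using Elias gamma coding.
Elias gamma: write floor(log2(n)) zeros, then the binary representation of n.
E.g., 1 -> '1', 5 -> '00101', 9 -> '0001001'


num_bits = floor(log2(244)) + 1 = 8
leading_zeros = num_bits - 1 = 7
binary(244) = 11110100

Elias gamma(244) = '0000000' + '11110100' = 000000011110100 (15 bits)


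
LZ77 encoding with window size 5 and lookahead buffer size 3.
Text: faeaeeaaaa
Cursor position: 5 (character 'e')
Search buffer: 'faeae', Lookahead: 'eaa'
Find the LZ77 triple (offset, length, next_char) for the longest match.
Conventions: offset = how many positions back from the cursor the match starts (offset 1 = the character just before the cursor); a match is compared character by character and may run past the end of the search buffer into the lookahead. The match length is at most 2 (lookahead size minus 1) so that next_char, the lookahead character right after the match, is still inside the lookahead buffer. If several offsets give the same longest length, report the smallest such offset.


Try each offset into the search buffer:
  offset=1 (pos 4, char 'e'): match length 1
  offset=2 (pos 3, char 'a'): match length 0
  offset=3 (pos 2, char 'e'): match length 2
  offset=4 (pos 1, char 'a'): match length 0
  offset=5 (pos 0, char 'f'): match length 0
Longest match has length 2 at offset 3.
next_char = character at position 5 + 2 = 7 -> 'a'

Best match: offset=3, length=2 (matching 'ea' starting at position 2)
LZ77 triple: (3, 2, 'a')


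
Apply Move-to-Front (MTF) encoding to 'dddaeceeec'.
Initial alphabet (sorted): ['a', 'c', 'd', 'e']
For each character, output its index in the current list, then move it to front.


MTF encoding:
'd': index 2 in ['a', 'c', 'd', 'e'] -> ['d', 'a', 'c', 'e']
'd': index 0 in ['d', 'a', 'c', 'e'] -> ['d', 'a', 'c', 'e']
'd': index 0 in ['d', 'a', 'c', 'e'] -> ['d', 'a', 'c', 'e']
'a': index 1 in ['d', 'a', 'c', 'e'] -> ['a', 'd', 'c', 'e']
'e': index 3 in ['a', 'd', 'c', 'e'] -> ['e', 'a', 'd', 'c']
'c': index 3 in ['e', 'a', 'd', 'c'] -> ['c', 'e', 'a', 'd']
'e': index 1 in ['c', 'e', 'a', 'd'] -> ['e', 'c', 'a', 'd']
'e': index 0 in ['e', 'c', 'a', 'd'] -> ['e', 'c', 'a', 'd']
'e': index 0 in ['e', 'c', 'a', 'd'] -> ['e', 'c', 'a', 'd']
'c': index 1 in ['e', 'c', 'a', 'd'] -> ['c', 'e', 'a', 'd']


Output: [2, 0, 0, 1, 3, 3, 1, 0, 0, 1]


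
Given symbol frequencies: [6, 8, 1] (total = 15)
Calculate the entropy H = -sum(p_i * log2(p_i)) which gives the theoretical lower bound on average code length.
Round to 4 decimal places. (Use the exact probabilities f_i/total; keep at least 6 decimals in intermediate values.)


Per-symbol terms -p_i * log2(p_i) with p_i = f_i/15:
  p = 6/15 = 0.400000: log2(p) = -1.321928, -p*log2(p) = 0.528771
  p = 8/15 = 0.533333: log2(p) = -0.906891, -p*log2(p) = 0.483675
  p = 1/15 = 0.066667: log2(p) = -3.906891, -p*log2(p) = 0.260459
H = 0.528771 + 0.483675 + 0.260459 = 1.272905

H = 1.2729 bits/symbol


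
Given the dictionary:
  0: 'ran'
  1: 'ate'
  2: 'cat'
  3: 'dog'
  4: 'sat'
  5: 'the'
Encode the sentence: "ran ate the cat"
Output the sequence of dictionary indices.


Look up each word in the dictionary:
  'ran' -> 0
  'ate' -> 1
  'the' -> 5
  'cat' -> 2

Encoded: [0, 1, 5, 2]


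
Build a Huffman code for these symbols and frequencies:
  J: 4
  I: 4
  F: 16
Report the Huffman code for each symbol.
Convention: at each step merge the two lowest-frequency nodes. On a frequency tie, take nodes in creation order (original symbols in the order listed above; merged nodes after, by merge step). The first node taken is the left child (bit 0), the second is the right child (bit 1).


Huffman tree construction:
Step 1: Merge J(4) + I(4) = 8
Step 2: Merge (J+I)(8) + F(16) = 24
Read each symbol's code off the tree from the root (left child = 0, right child = 1).

Codes:
  J: 00 (length 2)
  I: 01 (length 2)
  F: 1 (length 1)
Average code length: 32/24 = 1.3333 bits/symbol


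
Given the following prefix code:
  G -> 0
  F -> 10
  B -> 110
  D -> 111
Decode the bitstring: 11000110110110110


Decoding step by step:
Bits 110 -> B
Bits 0 -> G
Bits 0 -> G
Bits 110 -> B
Bits 110 -> B
Bits 110 -> B
Bits 110 -> B


Decoded message: BGGBBBB


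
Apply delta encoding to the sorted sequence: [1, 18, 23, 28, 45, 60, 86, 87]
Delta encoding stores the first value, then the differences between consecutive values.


First value: 1
Deltas:
  18 - 1 = 17
  23 - 18 = 5
  28 - 23 = 5
  45 - 28 = 17
  60 - 45 = 15
  86 - 60 = 26
  87 - 86 = 1


Delta encoded: [1, 17, 5, 5, 17, 15, 26, 1]


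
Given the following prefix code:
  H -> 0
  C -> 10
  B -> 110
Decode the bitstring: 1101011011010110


Decoding step by step:
Bits 110 -> B
Bits 10 -> C
Bits 110 -> B
Bits 110 -> B
Bits 10 -> C
Bits 110 -> B


Decoded message: BCBBCB


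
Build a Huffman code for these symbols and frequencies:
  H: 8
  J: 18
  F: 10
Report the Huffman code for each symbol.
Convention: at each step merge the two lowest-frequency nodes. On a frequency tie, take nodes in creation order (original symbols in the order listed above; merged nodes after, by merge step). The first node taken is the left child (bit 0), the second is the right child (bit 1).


Huffman tree construction:
Step 1: Merge H(8) + F(10) = 18
Step 2: Merge J(18) + (H+F)(18) = 36
Read each symbol's code off the tree from the root (left child = 0, right child = 1).

Codes:
  H: 10 (length 2)
  J: 0 (length 1)
  F: 11 (length 2)
Average code length: 54/36 = 1.5000 bits/symbol


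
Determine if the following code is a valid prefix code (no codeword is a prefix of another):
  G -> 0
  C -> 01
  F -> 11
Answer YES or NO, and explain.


Checking each pair (does one codeword prefix another?):
  G='0' vs C='01': prefix -- VIOLATION

NO -- this is NOT a valid prefix code. G (0) is a prefix of C (01).


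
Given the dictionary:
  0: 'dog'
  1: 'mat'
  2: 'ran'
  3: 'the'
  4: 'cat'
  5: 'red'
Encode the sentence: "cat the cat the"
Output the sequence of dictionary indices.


Look up each word in the dictionary:
  'cat' -> 4
  'the' -> 3
  'cat' -> 4
  'the' -> 3

Encoded: [4, 3, 4, 3]


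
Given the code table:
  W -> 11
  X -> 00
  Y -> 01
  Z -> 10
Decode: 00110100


Decoding:
00 -> X
11 -> W
01 -> Y
00 -> X


Result: XWYX


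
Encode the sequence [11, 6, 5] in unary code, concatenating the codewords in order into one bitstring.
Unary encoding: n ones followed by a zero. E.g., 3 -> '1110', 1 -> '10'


Encode each number as n ones followed by a terminating 0:
  11 -> 111111111110 (12 bits)
  6 -> 1111110 (7 bits)
  5 -> 111110 (6 bits)
Total length = 12 + 7 + 6 = 25 bits.

Unary([11, 6, 5]) = 1111111111101111110111110 (25 bits)


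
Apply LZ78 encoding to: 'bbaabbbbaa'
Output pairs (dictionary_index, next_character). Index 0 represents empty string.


LZ78 encoding steps:
Dictionary: {0: ''}
Step 1: w='' (idx 0), next='b' -> output (0, 'b'), add 'b' as idx 1
Step 2: w='b' (idx 1), next='a' -> output (1, 'a'), add 'ba' as idx 2
Step 3: w='' (idx 0), next='a' -> output (0, 'a'), add 'a' as idx 3
Step 4: w='b' (idx 1), next='b' -> output (1, 'b'), add 'bb' as idx 4
Step 5: w='bb' (idx 4), next='a' -> output (4, 'a'), add 'bba' as idx 5
Step 6: w='a' (idx 3), end of input -> output (3, '')


Encoded: [(0, 'b'), (1, 'a'), (0, 'a'), (1, 'b'), (4, 'a'), (3, '')]


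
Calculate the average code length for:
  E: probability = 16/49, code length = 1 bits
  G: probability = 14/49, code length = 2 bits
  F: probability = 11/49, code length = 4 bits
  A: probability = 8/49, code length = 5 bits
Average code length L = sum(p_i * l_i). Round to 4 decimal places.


Weighted contributions p_i * l_i:
  E: (16/49) * 1 = 16/49
  G: (14/49) * 2 = 28/49
  F: (11/49) * 4 = 44/49
  A: (8/49) * 5 = 40/49
Sum = (16 + 28 + 44 + 40)/49 = 128/49

L = 128/49 = 2.6122 bits/symbol


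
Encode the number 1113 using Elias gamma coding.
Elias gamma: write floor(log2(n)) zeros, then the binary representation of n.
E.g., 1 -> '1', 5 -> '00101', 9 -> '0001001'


num_bits = floor(log2(1113)) + 1 = 11
leading_zeros = num_bits - 1 = 10
binary(1113) = 10001011001

Elias gamma(1113) = '0000000000' + '10001011001' = 000000000010001011001 (21 bits)


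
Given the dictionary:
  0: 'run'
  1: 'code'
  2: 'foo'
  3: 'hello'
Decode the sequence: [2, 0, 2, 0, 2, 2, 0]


Look up each index in the dictionary:
  2 -> 'foo'
  0 -> 'run'
  2 -> 'foo'
  0 -> 'run'
  2 -> 'foo'
  2 -> 'foo'
  0 -> 'run'

Decoded: "foo run foo run foo foo run"


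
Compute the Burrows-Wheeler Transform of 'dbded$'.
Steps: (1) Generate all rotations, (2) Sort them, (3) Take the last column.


Rotations (sorted):
  0: $dbded -> last char: d
  1: bded$d -> last char: d
  2: d$dbde -> last char: e
  3: dbded$ -> last char: $
  4: ded$db -> last char: b
  5: ed$dbd -> last char: d


BWT = dde$bd


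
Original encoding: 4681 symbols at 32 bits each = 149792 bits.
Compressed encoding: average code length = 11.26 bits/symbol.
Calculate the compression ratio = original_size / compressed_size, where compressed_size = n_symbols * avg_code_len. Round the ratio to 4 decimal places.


original_size = n_symbols * orig_bits = 4681 * 32 = 149792 bits
compressed_size = n_symbols * avg_code_len = 4681 * 11.26 = 52708.06 bits
ratio = original_size / compressed_size = 149792 / 52708.06 = 2.8419

Compression ratio = 2.8419


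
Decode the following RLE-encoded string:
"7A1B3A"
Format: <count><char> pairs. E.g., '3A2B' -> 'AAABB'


Expanding each <count><char> pair:
  7A -> 'AAAAAAA'
  1B -> 'B'
  3A -> 'AAA'

Decoded = AAAAAAABAAA


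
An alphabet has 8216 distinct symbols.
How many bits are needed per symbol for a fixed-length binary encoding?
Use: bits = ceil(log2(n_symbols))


log2(8216) = 13.0042
Bracket: 2^13 = 8192 < 8216 <= 2^14 = 16384
So ceil(log2(8216)) = 14

bits = ceil(log2(8216)) = ceil(13.0042) = 14 bits


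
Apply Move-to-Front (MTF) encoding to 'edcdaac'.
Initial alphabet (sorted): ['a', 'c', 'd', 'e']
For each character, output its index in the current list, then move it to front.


MTF encoding:
'e': index 3 in ['a', 'c', 'd', 'e'] -> ['e', 'a', 'c', 'd']
'd': index 3 in ['e', 'a', 'c', 'd'] -> ['d', 'e', 'a', 'c']
'c': index 3 in ['d', 'e', 'a', 'c'] -> ['c', 'd', 'e', 'a']
'd': index 1 in ['c', 'd', 'e', 'a'] -> ['d', 'c', 'e', 'a']
'a': index 3 in ['d', 'c', 'e', 'a'] -> ['a', 'd', 'c', 'e']
'a': index 0 in ['a', 'd', 'c', 'e'] -> ['a', 'd', 'c', 'e']
'c': index 2 in ['a', 'd', 'c', 'e'] -> ['c', 'a', 'd', 'e']


Output: [3, 3, 3, 1, 3, 0, 2]


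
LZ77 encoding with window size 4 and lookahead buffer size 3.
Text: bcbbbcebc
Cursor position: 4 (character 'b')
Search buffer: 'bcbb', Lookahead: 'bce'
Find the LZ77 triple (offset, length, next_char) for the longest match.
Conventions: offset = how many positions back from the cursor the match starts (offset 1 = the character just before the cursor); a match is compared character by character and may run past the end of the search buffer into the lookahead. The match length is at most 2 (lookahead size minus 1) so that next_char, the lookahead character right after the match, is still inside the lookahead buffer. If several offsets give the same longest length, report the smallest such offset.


Try each offset into the search buffer:
  offset=1 (pos 3, char 'b'): match length 1
  offset=2 (pos 2, char 'b'): match length 1
  offset=3 (pos 1, char 'c'): match length 0
  offset=4 (pos 0, char 'b'): match length 2
Longest match has length 2 at offset 4.
next_char = character at position 4 + 2 = 6 -> 'e'

Best match: offset=4, length=2 (matching 'bc' starting at position 0)
LZ77 triple: (4, 2, 'e')


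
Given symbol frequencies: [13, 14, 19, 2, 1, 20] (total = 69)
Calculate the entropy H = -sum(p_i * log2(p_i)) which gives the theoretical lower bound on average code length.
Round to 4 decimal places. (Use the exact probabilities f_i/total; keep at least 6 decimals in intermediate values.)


Per-symbol terms -p_i * log2(p_i) with p_i = f_i/69:
  p = 13/69 = 0.188406: log2(p) = -2.408085, -p*log2(p) = 0.453697
  p = 14/69 = 0.202899: log2(p) = -2.301170, -p*log2(p) = 0.466904
  p = 19/69 = 0.275362: log2(p) = -1.860597, -p*log2(p) = 0.512338
  p = 2/69 = 0.028986: log2(p) = -5.108524, -p*log2(p) = 0.148073
  p = 1/69 = 0.014493: log2(p) = -6.108524, -p*log2(p) = 0.088529
  p = 20/69 = 0.289855: log2(p) = -1.786596, -p*log2(p) = 0.517854
H = 0.453697 + 0.466904 + 0.512338 + 0.148073 + 0.088529 + 0.517854 = 2.187395

H = 2.1874 bits/symbol


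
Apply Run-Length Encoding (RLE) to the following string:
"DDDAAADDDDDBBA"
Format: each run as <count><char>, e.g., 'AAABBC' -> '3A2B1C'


Scanning runs left to right:
  i=0: run of 'D' x 3 -> '3D'
  i=3: run of 'A' x 3 -> '3A'
  i=6: run of 'D' x 5 -> '5D'
  i=11: run of 'B' x 2 -> '2B'
  i=13: run of 'A' x 1 -> '1A'

RLE = 3D3A5D2B1A


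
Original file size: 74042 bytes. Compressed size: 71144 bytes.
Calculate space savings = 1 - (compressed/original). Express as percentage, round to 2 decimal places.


ratio = compressed/original = 71144/74042 = 0.96086
savings = 1 - ratio = 1 - 0.96086 = 0.03914
as a percentage: 0.03914 * 100 = 3.91%

Space savings = 1 - 71144/74042 = 3.91%


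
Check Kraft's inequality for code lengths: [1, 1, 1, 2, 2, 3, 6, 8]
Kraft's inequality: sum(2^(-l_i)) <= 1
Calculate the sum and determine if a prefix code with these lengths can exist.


Sum = 2^(-1) + 2^(-1) + 2^(-1) + 2^(-2) + 2^(-2) + 2^(-3) + 2^(-6) + 2^(-8)
    = 0.5 + 0.5 + 0.5 + 0.25 + 0.25 + 0.125 + 0.015625 + 0.00390625
    = 549/256 = 2.14453125
Since 2.14453125 > 1, Kraft's inequality is NOT satisfied.
A prefix code with these lengths CANNOT exist.

Kraft sum = 2.14453125. Not satisfied.


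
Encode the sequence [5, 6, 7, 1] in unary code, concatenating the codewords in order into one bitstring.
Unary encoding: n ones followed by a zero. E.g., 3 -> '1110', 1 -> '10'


Encode each number as n ones followed by a terminating 0:
  5 -> 111110 (6 bits)
  6 -> 1111110 (7 bits)
  7 -> 11111110 (8 bits)
  1 -> 10 (2 bits)
Total length = 6 + 7 + 8 + 2 = 23 bits.

Unary([5, 6, 7, 1]) = 11111011111101111111010 (23 bits)


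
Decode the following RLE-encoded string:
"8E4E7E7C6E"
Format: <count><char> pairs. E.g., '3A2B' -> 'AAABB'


Expanding each <count><char> pair:
  8E -> 'EEEEEEEE'
  4E -> 'EEEE'
  7E -> 'EEEEEEE'
  7C -> 'CCCCCCC'
  6E -> 'EEEEEE'

Decoded = EEEEEEEEEEEEEEEEEEECCCCCCCEEEEEE


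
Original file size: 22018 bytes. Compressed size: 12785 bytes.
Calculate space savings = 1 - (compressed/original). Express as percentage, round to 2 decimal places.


ratio = compressed/original = 12785/22018 = 0.580661
savings = 1 - ratio = 1 - 0.580661 = 0.419339
as a percentage: 0.419339 * 100 = 41.93%

Space savings = 1 - 12785/22018 = 41.93%


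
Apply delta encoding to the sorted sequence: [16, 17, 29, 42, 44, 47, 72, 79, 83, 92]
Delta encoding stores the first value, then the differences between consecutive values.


First value: 16
Deltas:
  17 - 16 = 1
  29 - 17 = 12
  42 - 29 = 13
  44 - 42 = 2
  47 - 44 = 3
  72 - 47 = 25
  79 - 72 = 7
  83 - 79 = 4
  92 - 83 = 9


Delta encoded: [16, 1, 12, 13, 2, 3, 25, 7, 4, 9]


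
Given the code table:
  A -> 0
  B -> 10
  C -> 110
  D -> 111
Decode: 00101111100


Decoding:
0 -> A
0 -> A
10 -> B
111 -> D
110 -> C
0 -> A


Result: AABDCA


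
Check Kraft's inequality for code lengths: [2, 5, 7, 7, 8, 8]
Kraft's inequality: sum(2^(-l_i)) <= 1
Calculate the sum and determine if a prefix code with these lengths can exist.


Sum = 2^(-2) + 2^(-5) + 2^(-7) + 2^(-7) + 2^(-8) + 2^(-8)
    = 0.25 + 0.03125 + 0.0078125 + 0.0078125 + 0.00390625 + 0.00390625
    = 78/256 = 0.3046875
Since 0.3046875 <= 1, Kraft's inequality IS satisfied.
A prefix code with these lengths CAN exist.

Kraft sum = 0.3046875. Satisfied.


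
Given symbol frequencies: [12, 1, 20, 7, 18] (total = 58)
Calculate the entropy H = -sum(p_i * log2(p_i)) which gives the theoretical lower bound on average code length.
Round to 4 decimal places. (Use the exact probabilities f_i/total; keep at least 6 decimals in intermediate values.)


Per-symbol terms -p_i * log2(p_i) with p_i = f_i/58:
  p = 12/58 = 0.206897: log2(p) = -2.273018, -p*log2(p) = 0.470280
  p = 1/58 = 0.017241: log2(p) = -5.857981, -p*log2(p) = 0.101000
  p = 20/58 = 0.344828: log2(p) = -1.536053, -p*log2(p) = 0.529673
  p = 7/58 = 0.120690: log2(p) = -3.050626, -p*log2(p) = 0.368179
  p = 18/58 = 0.310345: log2(p) = -1.688056, -p*log2(p) = 0.523879
H = 0.470280 + 0.101000 + 0.529673 + 0.368179 + 0.523879 = 1.993011

H = 1.993 bits/symbol


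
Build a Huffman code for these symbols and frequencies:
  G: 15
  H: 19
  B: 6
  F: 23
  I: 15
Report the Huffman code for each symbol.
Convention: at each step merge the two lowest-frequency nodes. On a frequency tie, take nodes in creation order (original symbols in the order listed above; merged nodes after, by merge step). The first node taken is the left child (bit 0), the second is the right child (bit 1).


Huffman tree construction:
Step 1: Merge B(6) + G(15) = 21
Step 2: Merge I(15) + H(19) = 34
Step 3: Merge (B+G)(21) + F(23) = 44
Step 4: Merge (I+H)(34) + ((B+G)+F)(44) = 78
Read each symbol's code off the tree from the root (left child = 0, right child = 1).

Codes:
  G: 101 (length 3)
  H: 01 (length 2)
  B: 100 (length 3)
  F: 11 (length 2)
  I: 00 (length 2)
Average code length: 177/78 = 2.2692 bits/symbol


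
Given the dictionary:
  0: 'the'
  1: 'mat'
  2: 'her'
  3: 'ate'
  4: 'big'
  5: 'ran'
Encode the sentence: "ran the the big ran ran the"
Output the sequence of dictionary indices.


Look up each word in the dictionary:
  'ran' -> 5
  'the' -> 0
  'the' -> 0
  'big' -> 4
  'ran' -> 5
  'ran' -> 5
  'the' -> 0

Encoded: [5, 0, 0, 4, 5, 5, 0]


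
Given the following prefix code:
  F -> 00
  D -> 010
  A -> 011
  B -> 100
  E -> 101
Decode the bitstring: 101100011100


Decoding step by step:
Bits 101 -> E
Bits 100 -> B
Bits 011 -> A
Bits 100 -> B


Decoded message: EBAB


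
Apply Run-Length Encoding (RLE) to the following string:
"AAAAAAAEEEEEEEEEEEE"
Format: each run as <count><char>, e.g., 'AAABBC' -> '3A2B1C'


Scanning runs left to right:
  i=0: run of 'A' x 7 -> '7A'
  i=7: run of 'E' x 12 -> '12E'

RLE = 7A12E


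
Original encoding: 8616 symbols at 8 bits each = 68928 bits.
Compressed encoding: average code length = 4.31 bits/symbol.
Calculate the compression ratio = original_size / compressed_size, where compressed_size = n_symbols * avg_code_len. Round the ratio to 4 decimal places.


original_size = n_symbols * orig_bits = 8616 * 8 = 68928 bits
compressed_size = n_symbols * avg_code_len = 8616 * 4.31 = 37134.96 bits
ratio = original_size / compressed_size = 68928 / 37134.96 = 1.8561

Compression ratio = 1.8561


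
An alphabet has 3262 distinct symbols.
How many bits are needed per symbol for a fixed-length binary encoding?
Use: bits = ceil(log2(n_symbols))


log2(3262) = 11.6715
Bracket: 2^11 = 2048 < 3262 <= 2^12 = 4096
So ceil(log2(3262)) = 12

bits = ceil(log2(3262)) = ceil(11.6715) = 12 bits


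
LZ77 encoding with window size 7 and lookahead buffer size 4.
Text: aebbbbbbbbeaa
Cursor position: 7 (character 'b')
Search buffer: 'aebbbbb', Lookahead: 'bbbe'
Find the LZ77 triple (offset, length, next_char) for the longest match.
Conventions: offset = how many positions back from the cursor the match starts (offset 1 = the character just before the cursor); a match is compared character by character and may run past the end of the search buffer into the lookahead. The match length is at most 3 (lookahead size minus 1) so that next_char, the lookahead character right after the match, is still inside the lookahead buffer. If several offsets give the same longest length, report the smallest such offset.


Try each offset into the search buffer:
  offset=1 (pos 6, char 'b'): match length 3
  offset=2 (pos 5, char 'b'): match length 3
  offset=3 (pos 4, char 'b'): match length 3
  offset=4 (pos 3, char 'b'): match length 3
  offset=5 (pos 2, char 'b'): match length 3
  offset=6 (pos 1, char 'e'): match length 0
  offset=7 (pos 0, char 'a'): match length 0
Longest match has length 3, found at offsets 1, 2, 3, 4, 5; take the smallest, offset 1.
next_char = character at position 7 + 3 = 10 -> 'e'

Best match: offset=1, length=3 (matching 'bbb' starting at position 6)
LZ77 triple: (1, 3, 'e')


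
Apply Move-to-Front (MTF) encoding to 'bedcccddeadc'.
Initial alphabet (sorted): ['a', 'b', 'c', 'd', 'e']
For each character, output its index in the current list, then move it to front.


MTF encoding:
'b': index 1 in ['a', 'b', 'c', 'd', 'e'] -> ['b', 'a', 'c', 'd', 'e']
'e': index 4 in ['b', 'a', 'c', 'd', 'e'] -> ['e', 'b', 'a', 'c', 'd']
'd': index 4 in ['e', 'b', 'a', 'c', 'd'] -> ['d', 'e', 'b', 'a', 'c']
'c': index 4 in ['d', 'e', 'b', 'a', 'c'] -> ['c', 'd', 'e', 'b', 'a']
'c': index 0 in ['c', 'd', 'e', 'b', 'a'] -> ['c', 'd', 'e', 'b', 'a']
'c': index 0 in ['c', 'd', 'e', 'b', 'a'] -> ['c', 'd', 'e', 'b', 'a']
'd': index 1 in ['c', 'd', 'e', 'b', 'a'] -> ['d', 'c', 'e', 'b', 'a']
'd': index 0 in ['d', 'c', 'e', 'b', 'a'] -> ['d', 'c', 'e', 'b', 'a']
'e': index 2 in ['d', 'c', 'e', 'b', 'a'] -> ['e', 'd', 'c', 'b', 'a']
'a': index 4 in ['e', 'd', 'c', 'b', 'a'] -> ['a', 'e', 'd', 'c', 'b']
'd': index 2 in ['a', 'e', 'd', 'c', 'b'] -> ['d', 'a', 'e', 'c', 'b']
'c': index 3 in ['d', 'a', 'e', 'c', 'b'] -> ['c', 'd', 'a', 'e', 'b']


Output: [1, 4, 4, 4, 0, 0, 1, 0, 2, 4, 2, 3]


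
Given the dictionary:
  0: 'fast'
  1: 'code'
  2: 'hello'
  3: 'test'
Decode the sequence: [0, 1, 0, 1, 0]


Look up each index in the dictionary:
  0 -> 'fast'
  1 -> 'code'
  0 -> 'fast'
  1 -> 'code'
  0 -> 'fast'

Decoded: "fast code fast code fast"


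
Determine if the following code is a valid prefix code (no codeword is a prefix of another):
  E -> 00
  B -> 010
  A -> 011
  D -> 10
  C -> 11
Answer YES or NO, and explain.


Checking each pair (does one codeword prefix another?):
  E='00' vs B='010': no prefix
  E='00' vs A='011': no prefix
  E='00' vs D='10': no prefix
  E='00' vs C='11': no prefix
  B='010' vs E='00': no prefix
  B='010' vs A='011': no prefix
  B='010' vs D='10': no prefix
  B='010' vs C='11': no prefix
  A='011' vs E='00': no prefix
  A='011' vs B='010': no prefix
  A='011' vs D='10': no prefix
  A='011' vs C='11': no prefix
  D='10' vs E='00': no prefix
  D='10' vs B='010': no prefix
  D='10' vs A='011': no prefix
  D='10' vs C='11': no prefix
  C='11' vs E='00': no prefix
  C='11' vs B='010': no prefix
  C='11' vs A='011': no prefix
  C='11' vs D='10': no prefix
No violation found over all pairs.

YES -- this is a valid prefix code. No codeword is a prefix of any other codeword.


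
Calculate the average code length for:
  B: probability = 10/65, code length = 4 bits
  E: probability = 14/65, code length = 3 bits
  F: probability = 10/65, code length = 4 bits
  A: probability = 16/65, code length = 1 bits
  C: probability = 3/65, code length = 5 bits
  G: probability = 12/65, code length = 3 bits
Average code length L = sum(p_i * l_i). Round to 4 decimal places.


Weighted contributions p_i * l_i:
  B: (10/65) * 4 = 40/65
  E: (14/65) * 3 = 42/65
  F: (10/65) * 4 = 40/65
  A: (16/65) * 1 = 16/65
  C: (3/65) * 5 = 15/65
  G: (12/65) * 3 = 36/65
Sum = (40 + 42 + 40 + 16 + 15 + 36)/65 = 189/65

L = 189/65 = 2.9077 bits/symbol


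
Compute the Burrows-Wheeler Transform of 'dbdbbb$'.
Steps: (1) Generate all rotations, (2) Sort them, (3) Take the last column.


Rotations (sorted):
  0: $dbdbbb -> last char: b
  1: b$dbdbb -> last char: b
  2: bb$dbdb -> last char: b
  3: bbb$dbd -> last char: d
  4: bdbbb$d -> last char: d
  5: dbbb$db -> last char: b
  6: dbdbbb$ -> last char: $


BWT = bbbddb$


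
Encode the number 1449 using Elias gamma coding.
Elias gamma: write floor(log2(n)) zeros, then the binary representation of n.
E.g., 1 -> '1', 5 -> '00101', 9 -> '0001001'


num_bits = floor(log2(1449)) + 1 = 11
leading_zeros = num_bits - 1 = 10
binary(1449) = 10110101001

Elias gamma(1449) = '0000000000' + '10110101001' = 000000000010110101001 (21 bits)


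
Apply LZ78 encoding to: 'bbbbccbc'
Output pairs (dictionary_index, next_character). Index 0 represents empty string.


LZ78 encoding steps:
Dictionary: {0: ''}
Step 1: w='' (idx 0), next='b' -> output (0, 'b'), add 'b' as idx 1
Step 2: w='b' (idx 1), next='b' -> output (1, 'b'), add 'bb' as idx 2
Step 3: w='b' (idx 1), next='c' -> output (1, 'c'), add 'bc' as idx 3
Step 4: w='' (idx 0), next='c' -> output (0, 'c'), add 'c' as idx 4
Step 5: w='bc' (idx 3), end of input -> output (3, '')


Encoded: [(0, 'b'), (1, 'b'), (1, 'c'), (0, 'c'), (3, '')]


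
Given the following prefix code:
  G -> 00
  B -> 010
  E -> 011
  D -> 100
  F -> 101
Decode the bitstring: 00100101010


Decoding step by step:
Bits 00 -> G
Bits 100 -> D
Bits 101 -> F
Bits 010 -> B


Decoded message: GDFB


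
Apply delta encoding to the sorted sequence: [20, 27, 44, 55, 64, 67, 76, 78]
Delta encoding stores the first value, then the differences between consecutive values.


First value: 20
Deltas:
  27 - 20 = 7
  44 - 27 = 17
  55 - 44 = 11
  64 - 55 = 9
  67 - 64 = 3
  76 - 67 = 9
  78 - 76 = 2


Delta encoded: [20, 7, 17, 11, 9, 3, 9, 2]


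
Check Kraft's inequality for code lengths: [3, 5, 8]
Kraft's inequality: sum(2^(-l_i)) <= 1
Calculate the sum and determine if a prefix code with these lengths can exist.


Sum = 2^(-3) + 2^(-5) + 2^(-8)
    = 0.125 + 0.03125 + 0.00390625
    = 41/256 = 0.16015625
Since 0.16015625 <= 1, Kraft's inequality IS satisfied.
A prefix code with these lengths CAN exist.

Kraft sum = 0.16015625. Satisfied.


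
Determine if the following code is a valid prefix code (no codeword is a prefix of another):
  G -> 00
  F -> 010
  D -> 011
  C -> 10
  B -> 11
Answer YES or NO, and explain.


Checking each pair (does one codeword prefix another?):
  G='00' vs F='010': no prefix
  G='00' vs D='011': no prefix
  G='00' vs C='10': no prefix
  G='00' vs B='11': no prefix
  F='010' vs G='00': no prefix
  F='010' vs D='011': no prefix
  F='010' vs C='10': no prefix
  F='010' vs B='11': no prefix
  D='011' vs G='00': no prefix
  D='011' vs F='010': no prefix
  D='011' vs C='10': no prefix
  D='011' vs B='11': no prefix
  C='10' vs G='00': no prefix
  C='10' vs F='010': no prefix
  C='10' vs D='011': no prefix
  C='10' vs B='11': no prefix
  B='11' vs G='00': no prefix
  B='11' vs F='010': no prefix
  B='11' vs D='011': no prefix
  B='11' vs C='10': no prefix
No violation found over all pairs.

YES -- this is a valid prefix code. No codeword is a prefix of any other codeword.


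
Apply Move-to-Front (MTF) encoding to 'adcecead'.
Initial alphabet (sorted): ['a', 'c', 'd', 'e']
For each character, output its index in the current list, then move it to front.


MTF encoding:
'a': index 0 in ['a', 'c', 'd', 'e'] -> ['a', 'c', 'd', 'e']
'd': index 2 in ['a', 'c', 'd', 'e'] -> ['d', 'a', 'c', 'e']
'c': index 2 in ['d', 'a', 'c', 'e'] -> ['c', 'd', 'a', 'e']
'e': index 3 in ['c', 'd', 'a', 'e'] -> ['e', 'c', 'd', 'a']
'c': index 1 in ['e', 'c', 'd', 'a'] -> ['c', 'e', 'd', 'a']
'e': index 1 in ['c', 'e', 'd', 'a'] -> ['e', 'c', 'd', 'a']
'a': index 3 in ['e', 'c', 'd', 'a'] -> ['a', 'e', 'c', 'd']
'd': index 3 in ['a', 'e', 'c', 'd'] -> ['d', 'a', 'e', 'c']


Output: [0, 2, 2, 3, 1, 1, 3, 3]


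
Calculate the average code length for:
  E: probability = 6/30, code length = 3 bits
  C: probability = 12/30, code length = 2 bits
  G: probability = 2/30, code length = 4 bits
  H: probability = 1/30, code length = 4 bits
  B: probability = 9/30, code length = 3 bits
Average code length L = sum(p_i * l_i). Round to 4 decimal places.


Weighted contributions p_i * l_i:
  E: (6/30) * 3 = 18/30
  C: (12/30) * 2 = 24/30
  G: (2/30) * 4 = 8/30
  H: (1/30) * 4 = 4/30
  B: (9/30) * 3 = 27/30
Sum = (18 + 24 + 8 + 4 + 27)/30 = 81/30

L = 81/30 = 2.7000 bits/symbol


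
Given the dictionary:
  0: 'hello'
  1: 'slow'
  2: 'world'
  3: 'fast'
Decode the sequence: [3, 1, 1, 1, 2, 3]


Look up each index in the dictionary:
  3 -> 'fast'
  1 -> 'slow'
  1 -> 'slow'
  1 -> 'slow'
  2 -> 'world'
  3 -> 'fast'

Decoded: "fast slow slow slow world fast"


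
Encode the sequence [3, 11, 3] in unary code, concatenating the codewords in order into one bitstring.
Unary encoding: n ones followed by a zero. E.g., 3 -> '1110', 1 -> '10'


Encode each number as n ones followed by a terminating 0:
  3 -> 1110 (4 bits)
  11 -> 111111111110 (12 bits)
  3 -> 1110 (4 bits)
Total length = 4 + 12 + 4 = 20 bits.

Unary([3, 11, 3]) = 11101111111111101110 (20 bits)


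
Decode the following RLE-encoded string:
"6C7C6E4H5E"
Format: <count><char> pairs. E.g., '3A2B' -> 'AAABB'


Expanding each <count><char> pair:
  6C -> 'CCCCCC'
  7C -> 'CCCCCCC'
  6E -> 'EEEEEE'
  4H -> 'HHHH'
  5E -> 'EEEEE'

Decoded = CCCCCCCCCCCCCEEEEEEHHHHEEEEE


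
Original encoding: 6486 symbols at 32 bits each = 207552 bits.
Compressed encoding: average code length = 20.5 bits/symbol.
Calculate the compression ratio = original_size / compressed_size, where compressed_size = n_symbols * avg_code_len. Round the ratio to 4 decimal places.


original_size = n_symbols * orig_bits = 6486 * 32 = 207552 bits
compressed_size = n_symbols * avg_code_len = 6486 * 20.5 = 132963.0 bits
ratio = original_size / compressed_size = 207552 / 132963.0 = 1.561

Compression ratio = 1.561


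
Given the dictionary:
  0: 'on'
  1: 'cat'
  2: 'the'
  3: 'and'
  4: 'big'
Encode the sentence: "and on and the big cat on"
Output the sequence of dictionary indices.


Look up each word in the dictionary:
  'and' -> 3
  'on' -> 0
  'and' -> 3
  'the' -> 2
  'big' -> 4
  'cat' -> 1
  'on' -> 0

Encoded: [3, 0, 3, 2, 4, 1, 0]


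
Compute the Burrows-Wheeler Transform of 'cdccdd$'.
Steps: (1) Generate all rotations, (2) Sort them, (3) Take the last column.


Rotations (sorted):
  0: $cdccdd -> last char: d
  1: ccdd$cd -> last char: d
  2: cdccdd$ -> last char: $
  3: cdd$cdc -> last char: c
  4: d$cdccd -> last char: d
  5: dccdd$c -> last char: c
  6: dd$cdcc -> last char: c


BWT = dd$cdcc


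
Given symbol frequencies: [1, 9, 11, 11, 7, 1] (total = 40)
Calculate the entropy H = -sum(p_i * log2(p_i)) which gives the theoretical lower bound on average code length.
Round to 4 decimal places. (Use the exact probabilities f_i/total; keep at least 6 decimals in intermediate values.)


Per-symbol terms -p_i * log2(p_i) with p_i = f_i/40:
  p = 1/40 = 0.025000: log2(p) = -5.321928, -p*log2(p) = 0.133048
  p = 9/40 = 0.225000: log2(p) = -2.152003, -p*log2(p) = 0.484201
  p = 11/40 = 0.275000: log2(p) = -1.862496, -p*log2(p) = 0.512187
  p = 11/40 = 0.275000: log2(p) = -1.862496, -p*log2(p) = 0.512187
  p = 7/40 = 0.175000: log2(p) = -2.514573, -p*log2(p) = 0.440050
  p = 1/40 = 0.025000: log2(p) = -5.321928, -p*log2(p) = 0.133048
H = 0.133048 + 0.484201 + 0.512187 + 0.512187 + 0.440050 + 0.133048 = 2.214721

H = 2.2147 bits/symbol


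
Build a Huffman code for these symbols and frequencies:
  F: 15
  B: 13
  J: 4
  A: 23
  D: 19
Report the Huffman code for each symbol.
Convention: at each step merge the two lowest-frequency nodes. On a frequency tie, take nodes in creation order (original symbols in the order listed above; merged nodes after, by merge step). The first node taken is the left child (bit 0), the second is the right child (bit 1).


Huffman tree construction:
Step 1: Merge J(4) + B(13) = 17
Step 2: Merge F(15) + (J+B)(17) = 32
Step 3: Merge D(19) + A(23) = 42
Step 4: Merge (F+(J+B))(32) + (D+A)(42) = 74
Read each symbol's code off the tree from the root (left child = 0, right child = 1).

Codes:
  F: 00 (length 2)
  B: 011 (length 3)
  J: 010 (length 3)
  A: 11 (length 2)
  D: 10 (length 2)
Average code length: 165/74 = 2.2297 bits/symbol


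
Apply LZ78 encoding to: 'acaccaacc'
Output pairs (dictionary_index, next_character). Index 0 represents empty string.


LZ78 encoding steps:
Dictionary: {0: ''}
Step 1: w='' (idx 0), next='a' -> output (0, 'a'), add 'a' as idx 1
Step 2: w='' (idx 0), next='c' -> output (0, 'c'), add 'c' as idx 2
Step 3: w='a' (idx 1), next='c' -> output (1, 'c'), add 'ac' as idx 3
Step 4: w='c' (idx 2), next='a' -> output (2, 'a'), add 'ca' as idx 4
Step 5: w='ac' (idx 3), next='c' -> output (3, 'c'), add 'acc' as idx 5


Encoded: [(0, 'a'), (0, 'c'), (1, 'c'), (2, 'a'), (3, 'c')]


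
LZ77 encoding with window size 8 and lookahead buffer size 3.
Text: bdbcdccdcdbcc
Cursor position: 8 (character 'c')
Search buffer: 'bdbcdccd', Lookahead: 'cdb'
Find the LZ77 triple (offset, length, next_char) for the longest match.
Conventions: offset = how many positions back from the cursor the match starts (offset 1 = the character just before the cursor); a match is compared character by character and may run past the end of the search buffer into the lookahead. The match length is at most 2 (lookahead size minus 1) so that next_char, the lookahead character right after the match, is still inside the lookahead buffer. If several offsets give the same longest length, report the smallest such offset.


Try each offset into the search buffer:
  offset=1 (pos 7, char 'd'): match length 0
  offset=2 (pos 6, char 'c'): match length 2
  offset=3 (pos 5, char 'c'): match length 1
  offset=4 (pos 4, char 'd'): match length 0
  offset=5 (pos 3, char 'c'): match length 2
  offset=6 (pos 2, char 'b'): match length 0
  offset=7 (pos 1, char 'd'): match length 0
  offset=8 (pos 0, char 'b'): match length 0
Longest match has length 2, found at offsets 2, 5; take the smallest, offset 2.
next_char = character at position 8 + 2 = 10 -> 'b'

Best match: offset=2, length=2 (matching 'cd' starting at position 6)
LZ77 triple: (2, 2, 'b')


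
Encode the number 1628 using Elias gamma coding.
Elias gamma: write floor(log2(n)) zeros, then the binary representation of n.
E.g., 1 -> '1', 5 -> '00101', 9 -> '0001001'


num_bits = floor(log2(1628)) + 1 = 11
leading_zeros = num_bits - 1 = 10
binary(1628) = 11001011100

Elias gamma(1628) = '0000000000' + '11001011100' = 000000000011001011100 (21 bits)


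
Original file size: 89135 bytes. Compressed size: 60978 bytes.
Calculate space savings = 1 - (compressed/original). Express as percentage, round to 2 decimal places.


ratio = compressed/original = 60978/89135 = 0.684108
savings = 1 - ratio = 1 - 0.684108 = 0.315892
as a percentage: 0.315892 * 100 = 31.59%

Space savings = 1 - 60978/89135 = 31.59%
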